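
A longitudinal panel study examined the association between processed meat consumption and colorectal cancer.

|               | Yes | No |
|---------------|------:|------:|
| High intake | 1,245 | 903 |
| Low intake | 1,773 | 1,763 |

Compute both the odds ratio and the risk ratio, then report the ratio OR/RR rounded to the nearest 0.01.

1.19

Cells: a = 1245, b = 903, c = 1773, d = 1763.
OR = (1245·1763)/(903·1773) = 2194935/1601019 = 1.37096
Risk in exposed = 1245/2148 = 0.57961; risk in unexposed = 1773/3536 = 0.50141; RR = 1.15595
OR/RR = 1.37096 / 1.15595 = 1.18601
The outcome is not rare, so the OR lies further from 1 than the RR.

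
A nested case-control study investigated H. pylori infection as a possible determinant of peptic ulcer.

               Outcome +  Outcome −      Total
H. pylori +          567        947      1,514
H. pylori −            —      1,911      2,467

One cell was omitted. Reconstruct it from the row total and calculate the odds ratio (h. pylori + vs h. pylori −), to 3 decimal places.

The missing cell is in the unexposed row: 2467 − 1911 = 556.
So a = 567, b = 947, c = 556, d = 1911.
OR = (a·d)/(b·c) = (567 × 1911) / (947 × 556) = 1083537 / 526532 = 2.05787

2.058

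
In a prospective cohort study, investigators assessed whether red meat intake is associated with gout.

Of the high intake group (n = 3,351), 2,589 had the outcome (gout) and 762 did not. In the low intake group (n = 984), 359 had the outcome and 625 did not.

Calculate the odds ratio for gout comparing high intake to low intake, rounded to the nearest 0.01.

From the description: a = 2589, b = 762, c = 359, d = 625.
OR = (a·d)/(b·c) = (2589 × 625) / (762 × 359) = 1618125 / 273558 = 5.91511
The odds of gout are about 5.92 times as high in the high intake group.

5.92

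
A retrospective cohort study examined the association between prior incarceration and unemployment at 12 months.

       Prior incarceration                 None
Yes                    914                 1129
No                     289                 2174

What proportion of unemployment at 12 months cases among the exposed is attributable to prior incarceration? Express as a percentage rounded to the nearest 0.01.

55.01

Reading the table with exposure as columns: a = 914 (Prior incarceration, case), b = 289 (Prior incarceration, non-case), c = 1129 (None, case), d = 2174.
Risk in exposed = 914/1203 = 0.75977; risk in unexposed = 1129/3303 = 0.34181.
RR = 0.75977/0.34181 = 2.22277
AR% = (RR − 1)/RR × 100 = (2.22277 − 1)/2.22277 × 100 = 55.0112%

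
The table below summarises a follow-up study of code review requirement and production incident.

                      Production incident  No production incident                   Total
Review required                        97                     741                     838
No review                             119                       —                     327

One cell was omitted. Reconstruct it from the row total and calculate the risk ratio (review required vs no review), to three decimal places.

0.318

The missing cell is in the unexposed row: 327 − 119 = 208.
So a = 97, b = 741, c = 119, d = 208.
RR = [a/(a+b)] / [c/(c+d)] = (97/838) / (119/327) = 0.11575/0.36391 = 0.31807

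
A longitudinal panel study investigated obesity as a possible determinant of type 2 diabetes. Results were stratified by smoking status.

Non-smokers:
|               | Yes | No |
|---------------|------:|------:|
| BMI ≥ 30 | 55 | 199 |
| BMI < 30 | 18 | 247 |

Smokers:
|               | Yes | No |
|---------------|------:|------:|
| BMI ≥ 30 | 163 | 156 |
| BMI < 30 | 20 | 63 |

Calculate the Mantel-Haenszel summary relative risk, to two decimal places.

RR_MH = Σ(aᵢ·n₀ᵢ/nᵢ) / Σ(cᵢ·n₁ᵢ/nᵢ), with n₁ᵢ = aᵢ+bᵢ (exposed), n₀ᵢ = cᵢ+dᵢ (unexposed), nᵢ = n₁ᵢ+n₀ᵢ.
Stratum 1 (Non-smokers): n₁ = 254, n₀ = 265, n = 519; a·n₀/n = 55·265/519 = 28.0829; c·n₁/n = 18·254/519 = 8.8092
Stratum 2 (Smokers): n₁ = 319, n₀ = 83, n = 402; a·n₀/n = 163·83/402 = 33.6542; c·n₁/n = 20·319/402 = 15.8706
RR_MH = (28.0829 + 33.6542) / (8.8092 + 15.8706) = 61.7371 / 24.6799 = 2.50151

2.50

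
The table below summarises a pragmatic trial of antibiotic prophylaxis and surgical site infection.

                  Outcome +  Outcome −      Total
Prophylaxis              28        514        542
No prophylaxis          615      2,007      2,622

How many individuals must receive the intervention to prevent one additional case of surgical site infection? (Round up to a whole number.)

6

Risk in treated group = 28/542 = 0.05166; risk in control = 615/2622 = 0.23455.
Absolute risk reduction = 0.23455 − 0.05166 = 0.18289
NNT = 1 / ARR = 1 / 0.18289 = 5.468 → round up → 6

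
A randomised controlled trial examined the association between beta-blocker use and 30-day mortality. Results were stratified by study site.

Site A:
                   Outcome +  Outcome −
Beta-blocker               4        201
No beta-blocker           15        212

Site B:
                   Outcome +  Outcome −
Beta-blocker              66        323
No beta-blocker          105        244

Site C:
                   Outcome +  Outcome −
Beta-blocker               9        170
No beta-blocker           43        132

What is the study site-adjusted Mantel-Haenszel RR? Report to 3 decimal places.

0.448

RR_MH = Σ(aᵢ·n₀ᵢ/nᵢ) / Σ(cᵢ·n₁ᵢ/nᵢ), with n₁ᵢ = aᵢ+bᵢ (exposed), n₀ᵢ = cᵢ+dᵢ (unexposed), nᵢ = n₁ᵢ+n₀ᵢ.
Stratum 1 (Site A): n₁ = 205, n₀ = 227, n = 432; a·n₀/n = 4·227/432 = 2.1019; c·n₁/n = 15·205/432 = 7.1181
Stratum 2 (Site B): n₁ = 389, n₀ = 349, n = 738; a·n₀/n = 66·349/738 = 31.2114; c·n₁/n = 105·389/738 = 55.3455
Stratum 3 (Site C): n₁ = 179, n₀ = 175, n = 354; a·n₀/n = 9·175/354 = 4.4492; c·n₁/n = 43·179/354 = 21.7429
RR_MH = (2.1019 + 31.2114 + 4.4492) / (7.1181 + 55.3455 + 21.7429) = 37.7624 / 84.2065 = 0.44845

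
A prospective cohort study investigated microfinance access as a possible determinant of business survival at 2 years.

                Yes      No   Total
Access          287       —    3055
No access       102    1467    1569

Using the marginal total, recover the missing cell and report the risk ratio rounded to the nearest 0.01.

1.45

The missing cell is in the exposed row: 3055 − 287 = 2768.
So a = 287, b = 2768, c = 102, d = 1467.
RR = [a/(a+b)] / [c/(c+d)] = (287/3055) / (102/1569) = 0.09394/0.06501 = 1.44509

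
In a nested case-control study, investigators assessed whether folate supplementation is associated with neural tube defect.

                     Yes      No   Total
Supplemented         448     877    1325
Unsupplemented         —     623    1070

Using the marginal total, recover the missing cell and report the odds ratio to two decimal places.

0.71

The missing cell is in the unexposed row: 1070 − 623 = 447.
So a = 448, b = 877, c = 447, d = 623.
OR = (a·d)/(b·c) = (448 × 623) / (877 × 447) = 279104 / 392019 = 0.71197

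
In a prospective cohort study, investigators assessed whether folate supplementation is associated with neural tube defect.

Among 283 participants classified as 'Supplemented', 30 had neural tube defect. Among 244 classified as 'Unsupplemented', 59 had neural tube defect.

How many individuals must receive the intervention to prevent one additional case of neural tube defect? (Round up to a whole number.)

8

Risk in treated group = 30/283 = 0.10601; risk in control = 59/244 = 0.24180.
Absolute risk reduction = 0.24180 − 0.10601 = 0.13580
NNT = 1 / ARR = 1 / 0.13580 = 7.364 → round up → 8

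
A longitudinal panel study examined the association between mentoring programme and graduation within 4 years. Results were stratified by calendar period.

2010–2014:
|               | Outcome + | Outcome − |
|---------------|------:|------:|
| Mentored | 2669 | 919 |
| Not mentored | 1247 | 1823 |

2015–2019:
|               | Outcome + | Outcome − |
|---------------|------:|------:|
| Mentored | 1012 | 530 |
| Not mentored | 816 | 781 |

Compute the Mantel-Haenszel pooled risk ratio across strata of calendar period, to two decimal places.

RR_MH = Σ(aᵢ·n₀ᵢ/nᵢ) / Σ(cᵢ·n₁ᵢ/nᵢ), with n₁ᵢ = aᵢ+bᵢ (exposed), n₀ᵢ = cᵢ+dᵢ (unexposed), nᵢ = n₁ᵢ+n₀ᵢ.
Stratum 1 (2010–2014): n₁ = 3588, n₀ = 3070, n = 6658; a·n₀/n = 2669·3070/6658 = 1230.6744; c·n₁/n = 1247·3588/6658 = 672.0090
Stratum 2 (2015–2019): n₁ = 1542, n₀ = 1597, n = 3139; a·n₀/n = 1012·1597/3139 = 514.8659; c·n₁/n = 816·1542/3139 = 400.8512
RR_MH = (1230.6744 + 514.8659) / (672.0090 + 400.8512) = 1745.5403 / 1072.8602 = 1.62700

1.63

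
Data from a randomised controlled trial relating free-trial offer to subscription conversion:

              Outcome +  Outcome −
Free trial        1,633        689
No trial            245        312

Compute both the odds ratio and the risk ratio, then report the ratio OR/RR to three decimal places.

1.888

Cells: a = 1633, b = 689, c = 245, d = 312.
OR = (1633·312)/(689·245) = 509496/168805 = 3.01825
Risk in exposed = 1633/2322 = 0.70327; risk in unexposed = 245/557 = 0.43986; RR = 1.59887
OR/RR = 3.01825 / 1.59887 = 1.88774
The outcome is not rare, so the OR lies further from 1 than the RR.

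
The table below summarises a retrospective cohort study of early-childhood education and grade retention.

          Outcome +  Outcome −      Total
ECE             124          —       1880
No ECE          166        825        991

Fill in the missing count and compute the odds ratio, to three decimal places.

The missing cell is in the exposed row: 1880 − 124 = 1756.
So a = 124, b = 1756, c = 166, d = 825.
OR = (a·d)/(b·c) = (124 × 825) / (1756 × 166) = 102300 / 291496 = 0.35095

0.351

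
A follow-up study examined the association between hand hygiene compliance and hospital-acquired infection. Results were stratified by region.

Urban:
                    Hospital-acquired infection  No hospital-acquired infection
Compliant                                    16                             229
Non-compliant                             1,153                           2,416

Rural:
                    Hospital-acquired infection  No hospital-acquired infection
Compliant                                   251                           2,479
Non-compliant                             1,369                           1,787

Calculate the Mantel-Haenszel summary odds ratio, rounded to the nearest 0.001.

0.134

OR_MH = Σ(aᵢdᵢ/nᵢ) / Σ(bᵢcᵢ/nᵢ), where nᵢ is the stratum total.
Stratum 1 (Urban): n = 3814; a·d/n = 16·2416/3814 = 10.1353; b·c/n = 229·1153/3814 = 69.2284
Stratum 2 (Rural): n = 5886; a·d/n = 251·1787/5886 = 76.2040; b·c/n = 2479·1369/5886 = 576.5802
OR_MH = (10.1353 + 76.2040) / (69.2284 + 576.5802) = 86.3393 / 645.8086 = 0.13369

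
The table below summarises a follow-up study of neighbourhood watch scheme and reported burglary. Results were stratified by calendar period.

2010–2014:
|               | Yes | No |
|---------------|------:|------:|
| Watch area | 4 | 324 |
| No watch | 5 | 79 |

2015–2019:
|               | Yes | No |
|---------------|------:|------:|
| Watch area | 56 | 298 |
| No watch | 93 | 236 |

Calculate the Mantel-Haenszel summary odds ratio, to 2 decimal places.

0.45

OR_MH = Σ(aᵢdᵢ/nᵢ) / Σ(bᵢcᵢ/nᵢ), where nᵢ is the stratum total.
Stratum 1 (2010–2014): n = 412; a·d/n = 4·79/412 = 0.7670; b·c/n = 324·5/412 = 3.9320
Stratum 2 (2015–2019): n = 683; a·d/n = 56·236/683 = 19.3499; b·c/n = 298·93/683 = 40.5769
OR_MH = (0.7670 + 19.3499) / (3.9320 + 40.5769) = 20.1169 / 44.5089 = 0.45198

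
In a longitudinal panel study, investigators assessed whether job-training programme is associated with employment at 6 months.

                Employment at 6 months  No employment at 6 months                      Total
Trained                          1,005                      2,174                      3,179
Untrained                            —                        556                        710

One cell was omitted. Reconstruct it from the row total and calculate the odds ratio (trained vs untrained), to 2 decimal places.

The missing cell is in the unexposed row: 710 − 556 = 154.
So a = 1005, b = 2174, c = 154, d = 556.
OR = (a·d)/(b·c) = (1005 × 556) / (2174 × 154) = 558780 / 334796 = 1.66902

1.67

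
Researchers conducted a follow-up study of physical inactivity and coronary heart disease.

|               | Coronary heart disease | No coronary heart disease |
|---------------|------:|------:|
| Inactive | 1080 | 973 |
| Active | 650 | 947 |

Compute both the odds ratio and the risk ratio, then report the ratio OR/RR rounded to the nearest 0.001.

1.251

Cells: a = 1080, b = 973, c = 650, d = 947.
OR = (1080·947)/(973·650) = 1022760/632450 = 1.61714
Risk in exposed = 1080/2053 = 0.52606; risk in unexposed = 650/1597 = 0.40701; RR = 1.29249
OR/RR = 1.61714 / 1.29249 = 1.25118
The outcome is not rare, so the OR lies further from 1 than the RR.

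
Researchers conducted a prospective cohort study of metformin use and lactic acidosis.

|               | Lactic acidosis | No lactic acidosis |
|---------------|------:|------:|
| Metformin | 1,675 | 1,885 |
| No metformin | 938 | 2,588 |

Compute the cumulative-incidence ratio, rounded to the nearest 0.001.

Cells: a = 1675, b = 1885, c = 938, d = 2588.
Risk in exposed = 1675/3560 = 0.47051; risk in unexposed = 938/3526 = 0.26602.
RR = 0.47051 / 0.26602 = 1.76866
The risk among the exposed is 1.77 times that among the unexposed.

1.769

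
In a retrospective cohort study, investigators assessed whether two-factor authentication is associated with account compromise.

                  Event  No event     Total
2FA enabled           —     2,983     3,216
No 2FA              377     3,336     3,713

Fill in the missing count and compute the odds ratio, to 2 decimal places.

The missing cell is in the exposed row: 3216 − 2983 = 233.
So a = 233, b = 2983, c = 377, d = 3336.
OR = (a·d)/(b·c) = (233 × 3336) / (2983 × 377) = 777288 / 1124591 = 0.69117

0.69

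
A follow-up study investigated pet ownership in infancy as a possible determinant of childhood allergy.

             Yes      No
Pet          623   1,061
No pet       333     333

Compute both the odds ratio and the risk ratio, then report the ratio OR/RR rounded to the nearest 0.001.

0.794

Cells: a = 623, b = 1061, c = 333, d = 333.
OR = (623·333)/(1061·333) = 207459/353313 = 0.58718
Risk in exposed = 623/1684 = 0.36995; risk in unexposed = 333/666 = 0.50000; RR = 0.73990
OR/RR = 0.58718 / 0.73990 = 0.79359
The outcome is not rare, so the OR lies further from 1 than the RR.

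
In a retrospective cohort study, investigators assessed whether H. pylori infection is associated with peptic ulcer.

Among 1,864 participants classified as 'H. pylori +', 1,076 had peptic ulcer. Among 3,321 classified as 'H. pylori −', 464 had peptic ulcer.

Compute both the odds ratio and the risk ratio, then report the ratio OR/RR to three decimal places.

2.035

From the description: a = 1076, b = 788, c = 464, d = 2857.
OR = (1076·2857)/(788·464) = 3074132/365632 = 8.40772
Risk in exposed = 1076/1864 = 0.57725; risk in unexposed = 464/3321 = 0.13972; RR = 4.13159
OR/RR = 8.40772 / 4.13159 = 2.03498
The outcome is not rare, so the OR lies further from 1 than the RR.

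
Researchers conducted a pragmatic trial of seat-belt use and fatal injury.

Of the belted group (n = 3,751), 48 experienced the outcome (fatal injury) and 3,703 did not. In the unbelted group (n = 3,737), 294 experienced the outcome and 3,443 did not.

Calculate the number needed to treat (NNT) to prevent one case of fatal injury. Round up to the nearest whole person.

16

Risk in treated group = 48/3751 = 0.01280; risk in control = 294/3737 = 0.07867.
Absolute risk reduction = 0.07867 − 0.01280 = 0.06588
NNT = 1 / ARR = 1 / 0.06588 = 15.180 → round up → 16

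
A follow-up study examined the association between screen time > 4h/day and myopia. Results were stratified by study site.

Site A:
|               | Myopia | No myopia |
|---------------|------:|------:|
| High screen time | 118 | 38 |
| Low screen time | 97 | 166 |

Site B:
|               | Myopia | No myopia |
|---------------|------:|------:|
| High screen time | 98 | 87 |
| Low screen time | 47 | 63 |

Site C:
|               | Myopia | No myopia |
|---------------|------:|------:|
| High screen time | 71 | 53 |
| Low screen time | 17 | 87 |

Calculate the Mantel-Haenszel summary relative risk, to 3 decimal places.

RR_MH = Σ(aᵢ·n₀ᵢ/nᵢ) / Σ(cᵢ·n₁ᵢ/nᵢ), with n₁ᵢ = aᵢ+bᵢ (exposed), n₀ᵢ = cᵢ+dᵢ (unexposed), nᵢ = n₁ᵢ+n₀ᵢ.
Stratum 1 (Site A): n₁ = 156, n₀ = 263, n = 419; a·n₀/n = 118·263/419 = 74.0668; c·n₁/n = 97·156/419 = 36.1146
Stratum 2 (Site B): n₁ = 185, n₀ = 110, n = 295; a·n₀/n = 98·110/295 = 36.5424; c·n₁/n = 47·185/295 = 29.4746
Stratum 3 (Site C): n₁ = 124, n₀ = 104, n = 228; a·n₀/n = 71·104/228 = 32.3860; c·n₁/n = 17·124/228 = 9.2456
RR_MH = (74.0668 + 36.5424 + 32.3860) / (36.1146 + 29.4746 + 9.2456) = 142.9952 / 74.8347 = 1.91081

1.911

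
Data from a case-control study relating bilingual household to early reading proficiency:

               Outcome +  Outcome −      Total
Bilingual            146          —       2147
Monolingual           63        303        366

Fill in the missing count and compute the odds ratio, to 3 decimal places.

0.351

The missing cell is in the exposed row: 2147 − 146 = 2001.
So a = 146, b = 2001, c = 63, d = 303.
OR = (a·d)/(b·c) = (146 × 303) / (2001 × 63) = 44238 / 126063 = 0.35092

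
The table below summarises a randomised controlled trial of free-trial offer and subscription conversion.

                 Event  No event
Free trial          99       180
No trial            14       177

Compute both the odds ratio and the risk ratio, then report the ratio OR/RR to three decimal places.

1.436

Cells: a = 99, b = 180, c = 14, d = 177.
OR = (99·177)/(180·14) = 17523/2520 = 6.95357
Risk in exposed = 99/279 = 0.35484; risk in unexposed = 14/191 = 0.07330; RR = 4.84101
OR/RR = 6.95357 / 4.84101 = 1.43639
The outcome is not rare, so the OR lies further from 1 than the RR.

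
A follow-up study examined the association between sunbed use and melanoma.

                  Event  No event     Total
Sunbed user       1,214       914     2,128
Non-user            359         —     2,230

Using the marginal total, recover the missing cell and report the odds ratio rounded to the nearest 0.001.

6.922

The missing cell is in the unexposed row: 2230 − 359 = 1871.
So a = 1214, b = 914, c = 359, d = 1871.
OR = (a·d)/(b·c) = (1214 × 1871) / (914 × 359) = 2271394 / 328126 = 6.92232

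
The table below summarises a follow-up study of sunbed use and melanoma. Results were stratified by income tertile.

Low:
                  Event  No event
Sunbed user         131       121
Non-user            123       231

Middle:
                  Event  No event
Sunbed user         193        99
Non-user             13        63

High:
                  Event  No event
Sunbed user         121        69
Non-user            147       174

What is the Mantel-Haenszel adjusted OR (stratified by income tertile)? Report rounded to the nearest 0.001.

OR_MH = Σ(aᵢdᵢ/nᵢ) / Σ(bᵢcᵢ/nᵢ), where nᵢ is the stratum total.
Stratum 1 (Low): n = 606; a·d/n = 131·231/606 = 49.9356; b·c/n = 121·123/606 = 24.5594
Stratum 2 (Middle): n = 368; a·d/n = 193·63/368 = 33.0408; b·c/n = 99·13/368 = 3.4973
Stratum 3 (High): n = 511; a·d/n = 121·174/511 = 41.2016; b·c/n = 69·147/511 = 19.8493
OR_MH = (49.9356 + 33.0408 + 41.2016) / (24.5594 + 3.4973 + 19.8493) = 124.1780 / 47.9060 = 2.59212

2.592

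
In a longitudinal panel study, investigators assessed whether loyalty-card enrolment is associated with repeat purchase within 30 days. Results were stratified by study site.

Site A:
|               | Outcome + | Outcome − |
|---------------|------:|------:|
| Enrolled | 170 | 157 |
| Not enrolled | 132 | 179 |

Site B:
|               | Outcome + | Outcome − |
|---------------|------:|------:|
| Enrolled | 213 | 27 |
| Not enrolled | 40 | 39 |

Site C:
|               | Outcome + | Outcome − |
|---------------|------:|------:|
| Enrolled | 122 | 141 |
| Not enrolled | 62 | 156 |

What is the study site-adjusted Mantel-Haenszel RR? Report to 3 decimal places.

1.450

RR_MH = Σ(aᵢ·n₀ᵢ/nᵢ) / Σ(cᵢ·n₁ᵢ/nᵢ), with n₁ᵢ = aᵢ+bᵢ (exposed), n₀ᵢ = cᵢ+dᵢ (unexposed), nᵢ = n₁ᵢ+n₀ᵢ.
Stratum 1 (Site A): n₁ = 327, n₀ = 311, n = 638; a·n₀/n = 170·311/638 = 82.8683; c·n₁/n = 132·327/638 = 67.6552
Stratum 2 (Site B): n₁ = 240, n₀ = 79, n = 319; a·n₀/n = 213·79/319 = 52.7492; c·n₁/n = 40·240/319 = 30.0940
Stratum 3 (Site C): n₁ = 263, n₀ = 218, n = 481; a·n₀/n = 122·218/481 = 55.2931; c·n₁/n = 62·263/481 = 33.9002
RR_MH = (82.8683 + 52.7492 + 55.2931) / (67.6552 + 30.0940 + 33.9002) = 190.9107 / 131.6494 = 1.45014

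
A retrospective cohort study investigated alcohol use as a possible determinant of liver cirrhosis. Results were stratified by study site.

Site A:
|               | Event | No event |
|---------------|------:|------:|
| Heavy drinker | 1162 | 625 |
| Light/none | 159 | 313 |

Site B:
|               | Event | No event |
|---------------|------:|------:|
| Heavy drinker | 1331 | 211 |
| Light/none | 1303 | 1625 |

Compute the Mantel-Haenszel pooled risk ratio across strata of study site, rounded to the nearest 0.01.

1.94

RR_MH = Σ(aᵢ·n₀ᵢ/nᵢ) / Σ(cᵢ·n₁ᵢ/nᵢ), with n₁ᵢ = aᵢ+bᵢ (exposed), n₀ᵢ = cᵢ+dᵢ (unexposed), nᵢ = n₁ᵢ+n₀ᵢ.
Stratum 1 (Site A): n₁ = 1787, n₀ = 472, n = 2259; a·n₀/n = 1162·472/2259 = 242.7906; c·n₁/n = 159·1787/2259 = 125.7782
Stratum 2 (Site B): n₁ = 1542, n₀ = 2928, n = 4470; a·n₀/n = 1331·2928/4470 = 871.8497; c·n₁/n = 1303·1542/4470 = 449.4913
RR_MH = (242.7906 + 871.8497) / (125.7782 + 449.4913) = 1114.6403 / 575.2695 = 1.93760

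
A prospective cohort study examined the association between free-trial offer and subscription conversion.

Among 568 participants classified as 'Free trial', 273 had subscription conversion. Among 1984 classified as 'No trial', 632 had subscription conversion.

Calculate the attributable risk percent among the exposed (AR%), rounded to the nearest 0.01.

33.72

From the description: a = 273, b = 295, c = 632, d = 1352.
Risk in exposed = 273/568 = 0.48063; risk in unexposed = 632/1984 = 0.31855.
RR = 0.48063/0.31855 = 1.50883
AR% = (RR − 1)/RR × 100 = (1.50883 − 1)/1.50883 × 100 = 33.7233%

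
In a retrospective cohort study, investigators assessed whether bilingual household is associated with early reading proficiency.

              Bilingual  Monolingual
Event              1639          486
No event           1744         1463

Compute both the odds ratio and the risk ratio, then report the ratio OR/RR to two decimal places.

Reading the table with exposure as columns: a = 1639 (Bilingual, case), b = 1744 (Bilingual, non-case), c = 486 (Monolingual, case), d = 1463.
OR = (1639·1463)/(1744·486) = 2397857/847584 = 2.82905
Risk in exposed = 1639/3383 = 0.48448; risk in unexposed = 486/1949 = 0.24936; RR = 1.94291
OR/RR = 2.82905 / 1.94291 = 1.45609
The outcome is not rare, so the OR lies further from 1 than the RR.

1.46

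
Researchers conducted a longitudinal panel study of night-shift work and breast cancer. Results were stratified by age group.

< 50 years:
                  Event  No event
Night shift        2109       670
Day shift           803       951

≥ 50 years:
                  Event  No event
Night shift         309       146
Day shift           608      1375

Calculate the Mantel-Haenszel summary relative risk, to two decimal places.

RR_MH = Σ(aᵢ·n₀ᵢ/nᵢ) / Σ(cᵢ·n₁ᵢ/nᵢ), with n₁ᵢ = aᵢ+bᵢ (exposed), n₀ᵢ = cᵢ+dᵢ (unexposed), nᵢ = n₁ᵢ+n₀ᵢ.
Stratum 1 (< 50 years): n₁ = 2779, n₀ = 1754, n = 4533; a·n₀/n = 2109·1754/4533 = 816.0569; c·n₁/n = 803·2779/4533 = 492.2870
Stratum 2 (≥ 50 years): n₁ = 455, n₀ = 1983, n = 2438; a·n₀/n = 309·1983/2438 = 251.3318; c·n₁/n = 608·455/2438 = 113.4701
RR_MH = (816.0569 + 251.3318) / (492.2870 + 113.4701) = 1067.3887 / 605.7571 = 1.76207

1.76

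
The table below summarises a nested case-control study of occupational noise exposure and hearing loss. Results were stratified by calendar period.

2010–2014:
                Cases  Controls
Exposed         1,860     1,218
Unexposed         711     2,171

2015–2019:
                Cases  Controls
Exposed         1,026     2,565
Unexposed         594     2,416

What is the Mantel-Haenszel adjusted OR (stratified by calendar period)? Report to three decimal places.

2.800

OR_MH = Σ(aᵢdᵢ/nᵢ) / Σ(bᵢcᵢ/nᵢ), where nᵢ is the stratum total.
Stratum 1 (2010–2014): n = 5960; a·d/n = 1860·2171/5960 = 677.5268; b·c/n = 1218·711/5960 = 145.3017
Stratum 2 (2015–2019): n = 6601; a·d/n = 1026·2416/6601 = 375.5213; b·c/n = 2565·594/6601 = 230.8150
OR_MH = (677.5268 + 375.5213) / (145.3017 + 230.8150) = 1053.0481 / 376.1167 = 2.79979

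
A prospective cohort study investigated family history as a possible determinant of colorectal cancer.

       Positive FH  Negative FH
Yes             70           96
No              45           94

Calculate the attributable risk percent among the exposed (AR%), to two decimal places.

16.99

Reading the table with exposure as columns: a = 70 (Positive FH, case), b = 45 (Positive FH, non-case), c = 96 (Negative FH, case), d = 94.
Risk in exposed = 70/115 = 0.60870; risk in unexposed = 96/190 = 0.50526.
RR = 0.60870/0.50526 = 1.20471
AR% = (RR − 1)/RR × 100 = (1.20471 − 1)/1.20471 × 100 = 16.9925%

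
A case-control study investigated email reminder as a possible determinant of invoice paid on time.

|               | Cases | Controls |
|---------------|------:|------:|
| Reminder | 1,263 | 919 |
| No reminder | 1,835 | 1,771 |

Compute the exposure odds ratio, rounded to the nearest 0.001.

1.326

Cells: a = 1263, b = 919, c = 1835, d = 1771.
OR = (a·d)/(b·c) = (1263 × 1771) / (919 × 1835) = 2236773 / 1686365 = 1.32639
The odds of invoice paid on time are about 1.33 times as high in the reminder group.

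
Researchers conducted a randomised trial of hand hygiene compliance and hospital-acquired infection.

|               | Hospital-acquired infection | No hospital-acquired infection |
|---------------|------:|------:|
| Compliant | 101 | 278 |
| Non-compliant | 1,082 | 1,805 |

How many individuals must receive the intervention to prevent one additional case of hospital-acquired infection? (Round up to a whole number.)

10

Risk in treated group = 101/379 = 0.26649; risk in control = 1082/2887 = 0.37478.
Absolute risk reduction = 0.37478 − 0.26649 = 0.10829
NNT = 1 / ARR = 1 / 0.10829 = 9.234 → round up → 10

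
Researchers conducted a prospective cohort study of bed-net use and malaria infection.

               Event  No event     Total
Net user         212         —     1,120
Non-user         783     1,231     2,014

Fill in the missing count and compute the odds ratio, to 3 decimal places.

0.367

The missing cell is in the exposed row: 1120 − 212 = 908.
So a = 212, b = 908, c = 783, d = 1231.
OR = (a·d)/(b·c) = (212 × 1231) / (908 × 783) = 260972 / 710964 = 0.36707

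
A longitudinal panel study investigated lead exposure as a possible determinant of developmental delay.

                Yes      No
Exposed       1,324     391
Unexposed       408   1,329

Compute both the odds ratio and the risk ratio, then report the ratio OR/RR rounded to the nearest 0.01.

3.36

Cells: a = 1324, b = 391, c = 408, d = 1329.
OR = (1324·1329)/(391·408) = 1759596/159528 = 11.03001
Risk in exposed = 1324/1715 = 0.77201; risk in unexposed = 408/1737 = 0.23489; RR = 3.28673
OR/RR = 11.03001 / 3.28673 = 3.35593
The outcome is not rare, so the OR lies further from 1 than the RR.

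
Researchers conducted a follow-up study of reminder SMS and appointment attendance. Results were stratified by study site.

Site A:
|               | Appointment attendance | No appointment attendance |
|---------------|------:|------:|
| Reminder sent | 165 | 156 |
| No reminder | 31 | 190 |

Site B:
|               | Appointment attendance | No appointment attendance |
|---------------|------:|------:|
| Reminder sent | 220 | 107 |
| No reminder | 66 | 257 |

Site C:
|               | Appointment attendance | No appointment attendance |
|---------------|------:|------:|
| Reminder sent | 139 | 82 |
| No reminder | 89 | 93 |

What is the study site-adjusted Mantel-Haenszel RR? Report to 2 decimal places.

RR_MH = Σ(aᵢ·n₀ᵢ/nᵢ) / Σ(cᵢ·n₁ᵢ/nᵢ), with n₁ᵢ = aᵢ+bᵢ (exposed), n₀ᵢ = cᵢ+dᵢ (unexposed), nᵢ = n₁ᵢ+n₀ᵢ.
Stratum 1 (Site A): n₁ = 321, n₀ = 221, n = 542; a·n₀/n = 165·221/542 = 67.2786; c·n₁/n = 31·321/542 = 18.3598
Stratum 2 (Site B): n₁ = 327, n₀ = 323, n = 650; a·n₀/n = 220·323/650 = 109.3231; c·n₁/n = 66·327/650 = 33.2031
Stratum 3 (Site C): n₁ = 221, n₀ = 182, n = 403; a·n₀/n = 139·182/403 = 62.7742; c·n₁/n = 89·221/403 = 48.8065
RR_MH = (67.2786 + 109.3231 + 62.7742) / (18.3598 + 33.2031 + 48.8065) = 239.3759 / 100.3693 = 2.38495

2.38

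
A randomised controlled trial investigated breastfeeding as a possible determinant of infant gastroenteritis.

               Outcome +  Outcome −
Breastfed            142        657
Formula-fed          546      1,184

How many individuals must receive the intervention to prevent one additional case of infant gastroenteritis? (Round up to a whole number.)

8

Risk in treated group = 142/799 = 0.17772; risk in control = 546/1730 = 0.31561.
Absolute risk reduction = 0.31561 − 0.17772 = 0.13788
NNT = 1 / ARR = 1 / 0.13788 = 7.252 → round up → 8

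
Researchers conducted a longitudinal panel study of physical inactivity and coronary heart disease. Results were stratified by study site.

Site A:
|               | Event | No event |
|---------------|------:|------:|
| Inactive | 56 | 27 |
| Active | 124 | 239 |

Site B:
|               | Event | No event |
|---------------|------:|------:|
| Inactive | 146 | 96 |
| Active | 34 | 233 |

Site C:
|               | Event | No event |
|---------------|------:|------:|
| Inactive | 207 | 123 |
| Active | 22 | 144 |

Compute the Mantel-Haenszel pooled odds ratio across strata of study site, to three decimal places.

8.100

OR_MH = Σ(aᵢdᵢ/nᵢ) / Σ(bᵢcᵢ/nᵢ), where nᵢ is the stratum total.
Stratum 1 (Site A): n = 446; a·d/n = 56·239/446 = 30.0090; b·c/n = 27·124/446 = 7.5067
Stratum 2 (Site B): n = 509; a·d/n = 146·233/509 = 66.8330; b·c/n = 96·34/509 = 6.4126
Stratum 3 (Site C): n = 496; a·d/n = 207·144/496 = 60.0968; b·c/n = 123·22/496 = 5.4556
OR_MH = (30.0090 + 66.8330 + 60.0968) / (7.5067 + 6.4126 + 5.4556) = 156.9387 / 19.3749 = 8.10009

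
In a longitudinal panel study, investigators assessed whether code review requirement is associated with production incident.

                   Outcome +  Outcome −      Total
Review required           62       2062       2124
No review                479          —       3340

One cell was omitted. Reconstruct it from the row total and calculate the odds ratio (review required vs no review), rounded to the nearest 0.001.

The missing cell is in the unexposed row: 3340 − 479 = 2861.
So a = 62, b = 2062, c = 479, d = 2861.
OR = (a·d)/(b·c) = (62 × 2861) / (2062 × 479) = 177382 / 987698 = 0.17959

0.180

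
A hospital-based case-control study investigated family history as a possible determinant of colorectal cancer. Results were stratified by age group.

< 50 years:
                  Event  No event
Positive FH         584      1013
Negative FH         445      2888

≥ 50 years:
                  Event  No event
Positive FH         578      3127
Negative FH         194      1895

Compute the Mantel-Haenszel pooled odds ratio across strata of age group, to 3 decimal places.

OR_MH = Σ(aᵢdᵢ/nᵢ) / Σ(bᵢcᵢ/nᵢ), where nᵢ is the stratum total.
Stratum 1 (< 50 years): n = 4930; a·d/n = 584·2888/4930 = 342.1079; b·c/n = 1013·445/4930 = 91.4371
Stratum 2 (≥ 50 years): n = 5794; a·d/n = 578·1895/5794 = 189.0421; b·c/n = 3127·194/5794 = 104.7011
OR_MH = (342.1079 + 189.0421) / (91.4371 + 104.7011) = 531.1500 / 196.1382 = 2.70804

2.708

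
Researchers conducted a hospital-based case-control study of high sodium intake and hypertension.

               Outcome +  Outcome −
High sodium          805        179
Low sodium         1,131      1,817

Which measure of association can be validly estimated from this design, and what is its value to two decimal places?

Cells: a = 805, b = 179, c = 1131, d = 1817.
This is a hospital-based case-control study: participants were sampled on outcome status, so risks in the source population cannot be estimated directly — relative risk is not valid here. The odds ratio is the appropriate measure.
OR = (a·d)/(b·c) = (805 × 1817) / (179 × 1131) = 1462685 / 202449 = 7.22496

7.22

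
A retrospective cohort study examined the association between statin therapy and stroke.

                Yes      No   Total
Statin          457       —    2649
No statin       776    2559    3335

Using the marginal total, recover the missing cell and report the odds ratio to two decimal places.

0.69

The missing cell is in the exposed row: 2649 − 457 = 2192.
So a = 457, b = 2192, c = 776, d = 2559.
OR = (a·d)/(b·c) = (457 × 2559) / (2192 × 776) = 1169463 / 1700992 = 0.68752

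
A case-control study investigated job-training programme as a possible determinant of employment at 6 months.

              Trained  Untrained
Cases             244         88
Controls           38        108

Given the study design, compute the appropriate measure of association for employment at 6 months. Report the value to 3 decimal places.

7.880

Reading the table with exposure as columns: a = 244 (Trained, case), b = 38 (Trained, non-case), c = 88 (Untrained, case), d = 108.
This is a case-control study: participants were sampled on outcome status, so risks in the source population cannot be estimated directly — relative risk is not valid here. The odds ratio is the appropriate measure.
OR = (a·d)/(b·c) = (244 × 108) / (38 × 88) = 26352 / 3344 = 7.88038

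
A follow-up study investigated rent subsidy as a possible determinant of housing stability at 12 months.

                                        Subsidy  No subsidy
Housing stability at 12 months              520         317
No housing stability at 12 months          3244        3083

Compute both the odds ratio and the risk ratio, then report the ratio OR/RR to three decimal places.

1.052

Reading the table with exposure as columns: a = 520 (Subsidy, case), b = 3244 (Subsidy, non-case), c = 317 (No subsidy, case), d = 3083.
OR = (520·3083)/(3244·317) = 1603160/1028348 = 1.55897
Risk in exposed = 520/3764 = 0.13815; risk in unexposed = 317/3400 = 0.09324; RR = 1.48174
OR/RR = 1.55897 / 1.48174 = 1.05212
The outcome is not rare, so the OR lies further from 1 than the RR.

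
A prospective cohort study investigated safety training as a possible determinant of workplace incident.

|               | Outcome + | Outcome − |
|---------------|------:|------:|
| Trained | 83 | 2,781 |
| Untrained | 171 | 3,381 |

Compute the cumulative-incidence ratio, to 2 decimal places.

0.60

Cells: a = 83, b = 2781, c = 171, d = 3381.
Risk in exposed = 83/2864 = 0.02898; risk in unexposed = 171/3552 = 0.04814.
RR = 0.02898 / 0.04814 = 0.60198
The risk is 40% lower among the exposed than among the unexposed.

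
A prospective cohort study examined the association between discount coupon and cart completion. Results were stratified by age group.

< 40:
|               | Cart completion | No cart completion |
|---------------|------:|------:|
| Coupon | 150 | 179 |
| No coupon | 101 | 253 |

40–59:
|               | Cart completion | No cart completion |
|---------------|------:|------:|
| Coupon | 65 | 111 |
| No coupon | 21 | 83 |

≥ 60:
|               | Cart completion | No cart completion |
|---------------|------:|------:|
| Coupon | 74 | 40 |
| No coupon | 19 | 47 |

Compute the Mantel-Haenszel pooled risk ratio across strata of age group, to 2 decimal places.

1.75

RR_MH = Σ(aᵢ·n₀ᵢ/nᵢ) / Σ(cᵢ·n₁ᵢ/nᵢ), with n₁ᵢ = aᵢ+bᵢ (exposed), n₀ᵢ = cᵢ+dᵢ (unexposed), nᵢ = n₁ᵢ+n₀ᵢ.
Stratum 1 (< 40): n₁ = 329, n₀ = 354, n = 683; a·n₀/n = 150·354/683 = 77.7452; c·n₁/n = 101·329/683 = 48.6515
Stratum 2 (40–59): n₁ = 176, n₀ = 104, n = 280; a·n₀/n = 65·104/280 = 24.1429; c·n₁/n = 21·176/280 = 13.2000
Stratum 3 (≥ 60): n₁ = 114, n₀ = 66, n = 180; a·n₀/n = 74·66/180 = 27.1333; c·n₁/n = 19·114/180 = 12.0333
RR_MH = (77.7452 + 24.1429 + 27.1333) / (48.6515 + 13.2000 + 12.0333) = 129.0214 / 73.8849 = 1.74625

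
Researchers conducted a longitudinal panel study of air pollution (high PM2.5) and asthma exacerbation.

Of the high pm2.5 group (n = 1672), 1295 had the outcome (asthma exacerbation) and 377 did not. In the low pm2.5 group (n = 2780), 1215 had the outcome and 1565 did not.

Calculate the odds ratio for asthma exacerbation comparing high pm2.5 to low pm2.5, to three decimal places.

4.425

From the description: a = 1295, b = 377, c = 1215, d = 1565.
OR = (a·d)/(b·c) = (1295 × 1565) / (377 × 1215) = 2026675 / 458055 = 4.42452
The odds of asthma exacerbation are about 4.42 times as high in the high pm2.5 group.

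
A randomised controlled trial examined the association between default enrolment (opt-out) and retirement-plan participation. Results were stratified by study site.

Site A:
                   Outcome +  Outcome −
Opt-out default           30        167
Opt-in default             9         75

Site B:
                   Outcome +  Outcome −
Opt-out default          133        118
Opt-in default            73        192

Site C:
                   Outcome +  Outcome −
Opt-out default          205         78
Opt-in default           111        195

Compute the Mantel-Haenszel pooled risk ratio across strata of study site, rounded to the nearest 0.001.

1.931

RR_MH = Σ(aᵢ·n₀ᵢ/nᵢ) / Σ(cᵢ·n₁ᵢ/nᵢ), with n₁ᵢ = aᵢ+bᵢ (exposed), n₀ᵢ = cᵢ+dᵢ (unexposed), nᵢ = n₁ᵢ+n₀ᵢ.
Stratum 1 (Site A): n₁ = 197, n₀ = 84, n = 281; a·n₀/n = 30·84/281 = 8.9680; c·n₁/n = 9·197/281 = 6.3096
Stratum 2 (Site B): n₁ = 251, n₀ = 265, n = 516; a·n₀/n = 133·265/516 = 68.3043; c·n₁/n = 73·251/516 = 35.5097
Stratum 3 (Site C): n₁ = 283, n₀ = 306, n = 589; a·n₀/n = 205·306/589 = 106.5025; c·n₁/n = 111·283/589 = 53.3328
RR_MH = (8.9680 + 68.3043 + 106.5025) / (6.3096 + 35.5097 + 53.3328) = 183.7748 / 95.1521 = 1.93138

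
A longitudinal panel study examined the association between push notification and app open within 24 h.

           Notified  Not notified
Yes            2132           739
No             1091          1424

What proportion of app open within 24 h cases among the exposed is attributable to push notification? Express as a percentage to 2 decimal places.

48.35

Reading the table with exposure as columns: a = 2132 (Notified, case), b = 1091 (Notified, non-case), c = 739 (Not notified, case), d = 1424.
Risk in exposed = 2132/3223 = 0.66150; risk in unexposed = 739/2163 = 0.34166.
RR = 0.66150/0.34166 = 1.93615
AR% = (RR − 1)/RR × 100 = (1.93615 − 1)/1.93615 × 100 = 48.3511%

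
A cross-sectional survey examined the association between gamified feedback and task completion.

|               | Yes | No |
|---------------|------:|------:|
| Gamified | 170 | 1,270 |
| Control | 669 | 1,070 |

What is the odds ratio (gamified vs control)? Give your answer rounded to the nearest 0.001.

Cells: a = 170, b = 1270, c = 669, d = 1070.
OR = (a·d)/(b·c) = (170 × 1070) / (1270 × 669) = 181900 / 849630 = 0.21409
Exposure is associated with lower odds of task completion (OR = 0.21 < 1).

0.214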